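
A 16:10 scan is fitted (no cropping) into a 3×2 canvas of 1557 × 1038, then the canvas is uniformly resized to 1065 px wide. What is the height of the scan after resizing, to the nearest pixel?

666 px

In the 1557×1038 frame the scan fills the width: height = 1557 × 10/16 ≈ 973.12 px.
Scaling 1557 → 1065 is ×0.6840, so the height becomes 973.12 × 0.6840 ≈ 665.62 px.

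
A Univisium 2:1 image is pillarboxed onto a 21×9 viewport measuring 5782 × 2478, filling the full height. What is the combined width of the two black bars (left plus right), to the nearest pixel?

Content width = 2478 × 2/1 ≈ 4956.00 px.
5782 − 4956.00 = 826.00 px of bars.

826 px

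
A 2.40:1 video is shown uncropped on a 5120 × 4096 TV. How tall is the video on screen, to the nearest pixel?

Since 2.400 > 1.250, the video is width-limited.
That makes the image 2133.33 px tall (5120 / 2.400).

2133 px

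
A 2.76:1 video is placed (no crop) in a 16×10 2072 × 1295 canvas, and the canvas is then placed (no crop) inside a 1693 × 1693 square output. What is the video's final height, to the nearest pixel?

613 px

First fit — 2.76:1 into 2072×1295 spans the width: 2072.00 × 750.72.
16×10 in 1693×1693: fills the width, so the intermediate becomes 1693.00 × 1058.12 — a scale of ×0.8171.
Applying the same ×0.8171: 750.72 → 613.41.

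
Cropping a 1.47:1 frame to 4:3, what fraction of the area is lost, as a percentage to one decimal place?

Going from 1.47:1 to 4:3 means cutting width while keeping height.
(1.333)/(1.470) ≈ 0.907 of the area survives, leaving 9.30% discarded.

9.3%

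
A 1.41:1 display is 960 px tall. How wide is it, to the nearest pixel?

1354 px

At 1.41:1, 960 × 1.410 ≈ 1353.60.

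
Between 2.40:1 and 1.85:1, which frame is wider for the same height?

2.4 and 1.85; 2.4 > 1.85.

2.40:1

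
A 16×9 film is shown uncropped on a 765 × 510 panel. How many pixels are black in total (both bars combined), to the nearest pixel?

60961 pixels

16×9 (1.778) > 3×2 (1.500), so the film fills the width.
The film is 765 × 9/16 ≈ 430.3125 px tall.
Leftover height: 510 − 430.3125 = 79.6875 px.
Bar area = 79.6875 × 765 ≈ 60961 px.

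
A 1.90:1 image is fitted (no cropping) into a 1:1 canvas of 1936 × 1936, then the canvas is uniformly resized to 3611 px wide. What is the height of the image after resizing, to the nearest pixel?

1901 px

At 1936×1936 the image is width-limited, so height = 1936 / 1.900 ≈ 1018.95 px.
Resizing to 3611 px wide multiplies everything by 1.8652: 1018.95 → 1900.53 px.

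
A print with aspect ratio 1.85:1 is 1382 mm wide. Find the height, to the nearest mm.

747 mm

At 1.85:1, 1382 / 1.850 ≈ 747.03.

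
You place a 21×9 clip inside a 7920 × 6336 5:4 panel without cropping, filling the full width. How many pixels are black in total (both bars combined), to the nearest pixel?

23298377 pixels

That makes the image 3394.2857 px tall (7920 × 9/21).
Leftover height: 6336 − 3394.2857 = 2941.7143 px.
Bar area = 2941.7143 × 7920 ≈ 23298377 px.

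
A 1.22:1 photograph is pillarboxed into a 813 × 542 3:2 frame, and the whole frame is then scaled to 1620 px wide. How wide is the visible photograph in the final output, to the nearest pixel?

In the 813×542 frame the photograph fills the height: width = 542 × 1.220 ≈ 661.24 px.
Scaling 813 → 1620 is ×1.9926, so the width becomes 661.24 × 1.9926 ≈ 1317.60 px.

1318 px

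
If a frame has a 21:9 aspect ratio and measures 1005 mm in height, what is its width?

2345 mm

Width = 1005·21/9 = 2345.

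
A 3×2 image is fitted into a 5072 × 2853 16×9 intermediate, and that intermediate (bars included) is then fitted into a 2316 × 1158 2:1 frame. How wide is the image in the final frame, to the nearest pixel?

First fit — 3×2 into 5072×2853 spans the height: 4279.50 × 2853.00.
Second fit — the 16×9 canvas into 2316×1158 spans the height: 2058.67 × 1158.00 (×0.4059 from 5072×2853).
Applying the same ×0.4059: 4279.50 → 1737.00.

1737 px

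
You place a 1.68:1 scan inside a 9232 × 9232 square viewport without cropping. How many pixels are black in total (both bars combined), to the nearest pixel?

34497786 pixels

1.68:1 (1.680) > square (1.000), so the scan fills the width.
Content height = 9232 / 1.680 ≈ 5495.2381 px.
Leftover height: 9232 − 5495.2381 = 3736.7619 px.
Across the 9232-px span: 3736.7619 × 9232 ≈ 34497786 px.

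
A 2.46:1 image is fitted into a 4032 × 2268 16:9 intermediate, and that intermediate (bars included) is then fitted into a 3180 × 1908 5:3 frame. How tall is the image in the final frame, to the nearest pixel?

Inside the 4032×2268 canvas the image is width-limited at 4032.00 × 1639.02.
Second fit — the 16:9 canvas into 3180×1908 spans the width: 3180.00 × 1788.75 (×0.7887 from 4032×2268).
The image scales with it: height 1639.02 × 0.7887 ≈ 1292.68.

1293 px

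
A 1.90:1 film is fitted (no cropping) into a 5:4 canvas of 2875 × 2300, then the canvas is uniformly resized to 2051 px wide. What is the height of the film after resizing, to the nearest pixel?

1079 px

Fitted into 2875×2300, the film spans the width; its height is 2875 / 1.900 ≈ 1513.16 px.
The frame scales by 2051/2875 = 0.7134; 1513.16 × 0.7134 ≈ 1079.47 px.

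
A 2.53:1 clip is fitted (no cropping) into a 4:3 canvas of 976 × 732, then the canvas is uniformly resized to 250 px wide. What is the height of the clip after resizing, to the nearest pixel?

Fitted into 976×732, the clip spans the width; its height is 976 / 2.530 ≈ 385.77 px.
The frame scales by 250/976 = 0.2561; 385.77 × 0.2561 ≈ 98.81 px.

99 px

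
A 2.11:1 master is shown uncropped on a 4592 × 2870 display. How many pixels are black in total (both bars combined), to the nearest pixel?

3185455 pixels

2.11:1 (2.110) > 16×10 (1.600), so the master fills the width.
That makes the image 2176.3033 px tall (4592 / 2.110).
Leftover height: 2870 − 2176.3033 = 693.6967 px.
That's 693.6967 × 4592 ≈ 3185455 black pixels.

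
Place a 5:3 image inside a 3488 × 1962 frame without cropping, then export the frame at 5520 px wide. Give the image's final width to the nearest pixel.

5175 px

At 3488×1962 the image is height-limited, so width = 1962 × 5/3 ≈ 3270.00 px.
Resizing to 5520 px wide multiplies everything by 1.5826: 3270.00 → 5175.00 px.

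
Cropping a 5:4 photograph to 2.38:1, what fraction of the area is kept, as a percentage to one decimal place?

52.5%

Going from 5:4 to 2.38:1 means cutting height while keeping width.
(1.250)/(2.380) ≈ 0.525 of the area survives.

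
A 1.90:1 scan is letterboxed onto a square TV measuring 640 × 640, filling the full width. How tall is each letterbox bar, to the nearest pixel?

152 px

That makes the image 336.84 px tall (640 / 1.900).
Black = 640 − 336.84 = 303.16 px, or 151.58 per bar.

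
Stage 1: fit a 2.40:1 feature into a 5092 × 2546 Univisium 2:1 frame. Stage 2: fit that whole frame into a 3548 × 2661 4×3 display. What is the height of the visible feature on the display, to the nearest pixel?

First fit — 2.40:1 into 5092×2546 spans the width: 5092.00 × 2121.67.
Univisium 2:1 in 3548×2661: fills the width, so the intermediate becomes 3548.00 × 1774.00 — a scale of ×0.6968.
Applying the same ×0.6968: 2121.67 → 1478.33.

1478 px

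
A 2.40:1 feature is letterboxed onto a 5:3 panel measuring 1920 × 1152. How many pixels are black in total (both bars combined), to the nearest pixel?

Since 2.400 > 1.667, the feature is width-limited.
The feature is 1920 / 2.400 ≈ 800.0000 px tall.
1152 − 800.0000 = 352.0000 px of bars.
Bar area = 352.0000 × 1920 ≈ 675840 px.

675840 pixels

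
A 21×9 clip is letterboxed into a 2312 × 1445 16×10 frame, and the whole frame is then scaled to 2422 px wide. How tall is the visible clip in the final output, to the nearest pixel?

1038 px

In the 2312×1445 frame the clip fills the width: height = 2312 × 9/21 ≈ 990.86 px.
Scaling 2312 → 2422 is ×1.0476, so the height becomes 990.86 × 1.0476 ≈ 1038.00 px.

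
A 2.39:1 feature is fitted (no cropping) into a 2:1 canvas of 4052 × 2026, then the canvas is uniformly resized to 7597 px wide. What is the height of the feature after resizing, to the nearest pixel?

3179 px

In the 4052×2026 frame the feature fills the width: height = 4052 / 2.390 ≈ 1695.40 px.
Resizing to 7597 px wide multiplies everything by 1.8749: 1695.40 → 3178.66 px.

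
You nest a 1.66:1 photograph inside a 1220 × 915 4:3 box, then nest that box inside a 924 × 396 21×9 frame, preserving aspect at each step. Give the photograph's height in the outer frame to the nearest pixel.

1.66:1 in 1220×915: fills the width, so the photograph is 1220.00 × 734.94.
4:3 in 924×396: fills the height, so the intermediate becomes 528.00 × 396.00 — a scale of ×0.4328.
Applying the same ×0.4328: 734.94 → 318.07.

318 px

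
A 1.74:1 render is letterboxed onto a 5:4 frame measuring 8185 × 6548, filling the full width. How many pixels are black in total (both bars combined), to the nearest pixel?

15092952 pixels

Content height = 8185 / 1.740 ≈ 4704.0230 px.
6548 − 4704.0230 = 1843.9770 px of bars.
That's 1843.9770 × 8185 ≈ 15092952 black pixels.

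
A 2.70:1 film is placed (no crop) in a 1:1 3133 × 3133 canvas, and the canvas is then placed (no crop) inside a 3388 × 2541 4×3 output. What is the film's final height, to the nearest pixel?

941 px

2.70:1 in 3133×3133: fills the width, so the film is 3133.00 × 1160.37.
The 1:1 canvas is height-limited in 3388×2541, giving 2541.00 × 2541.00; scale factor 0.8110.
Applying the same ×0.8110: 1160.37 → 941.11.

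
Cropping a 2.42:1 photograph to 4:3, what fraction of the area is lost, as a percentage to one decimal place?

44.9%

The height stays; only width is cut (since 4:3 is narrower than 2.42:1).
(1.333)/(2.420) ≈ 0.551 of the area survives, leaving 44.90% discarded.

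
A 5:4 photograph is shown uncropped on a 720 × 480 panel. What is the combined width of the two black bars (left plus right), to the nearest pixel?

120 px

5:4 (1.250) < 3:2 (1.500), so the photograph fills the height.
The photograph is 480 × 5/4 ≈ 600.00 px wide.
Black = 720 − 600.00 = 120.00 px.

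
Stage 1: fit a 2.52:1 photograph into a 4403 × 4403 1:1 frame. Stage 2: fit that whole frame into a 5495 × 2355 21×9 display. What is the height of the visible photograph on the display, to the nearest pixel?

2.52:1 in 4403×4403: fills the width, so the photograph is 4403.00 × 1747.22.
The 1:1 canvas is height-limited in 5495×2355, giving 2355.00 × 2355.00; scale factor 0.5349.
The photograph scales with it: height 1747.22 × 0.5349 ≈ 934.52.

935 px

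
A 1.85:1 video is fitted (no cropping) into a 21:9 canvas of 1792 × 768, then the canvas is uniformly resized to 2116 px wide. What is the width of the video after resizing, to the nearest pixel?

1678 px

Fitted into 1792×768, the video spans the height; its width is 768 × 1.850 ≈ 1420.80 px.
Resizing to 2116 px wide multiplies everything by 1.1808: 1420.80 → 1677.69 px.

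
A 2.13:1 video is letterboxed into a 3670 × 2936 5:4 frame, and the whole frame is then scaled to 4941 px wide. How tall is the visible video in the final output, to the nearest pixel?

2320 px

In the 3670×2936 frame the video fills the width: height = 3670 / 2.130 ≈ 1723.00 px.
Resizing to 4941 px wide multiplies everything by 1.3463: 1723.00 → 2319.72 px.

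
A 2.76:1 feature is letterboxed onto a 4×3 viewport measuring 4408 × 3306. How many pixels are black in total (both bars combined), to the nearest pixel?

2.76:1 is wider than 4×3, so it spans the full width.
Content height = 4408 / 2.760 ≈ 1597.1014 px.
Black = 3306 − 1597.1014 = 1708.8986 px.
That's 1708.8986 × 4408 ≈ 7532825 black pixels.

7532825 pixels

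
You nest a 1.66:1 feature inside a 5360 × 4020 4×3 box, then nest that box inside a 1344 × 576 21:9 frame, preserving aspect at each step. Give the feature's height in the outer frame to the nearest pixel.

Inside the 5360×4020 canvas the feature is width-limited at 5360.00 × 3228.92.
Second fit — the 4×3 canvas into 1344×576 spans the height: 768.00 × 576.00 (×0.1433 from 5360×4020).
The feature scales with it: height 3228.92 × 0.1433 ≈ 462.65.

463 px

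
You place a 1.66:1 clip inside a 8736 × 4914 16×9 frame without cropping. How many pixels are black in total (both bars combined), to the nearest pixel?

Since 1.660 < 1.778, the clip is height-limited.
The clip is 4914 × 1.660 ≈ 8157.2400 px wide.
8736 − 8157.2400 = 578.7600 px of bars.
That's 578.7600 × 4914 ≈ 2844027 black pixels.

2844027 pixels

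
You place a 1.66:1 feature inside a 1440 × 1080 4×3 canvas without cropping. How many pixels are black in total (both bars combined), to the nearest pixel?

306043 pixels

1.66:1 is wider than 4×3, so it spans the full width.
The feature is 1440 / 1.660 ≈ 867.4699 px tall.
Black = 1080 − 867.4699 = 212.5301 px.
Across the 1440-px span: 212.5301 × 1440 ≈ 306043 px.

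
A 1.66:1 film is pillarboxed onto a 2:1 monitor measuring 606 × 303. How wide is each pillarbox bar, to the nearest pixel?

52 px

1.66:1 is narrower than 2:1, so it spans the full height.
The film is 303 × 1.660 ≈ 502.98 px wide.
Black = 606 − 502.98 = 103.02 px, or 51.51 per bar.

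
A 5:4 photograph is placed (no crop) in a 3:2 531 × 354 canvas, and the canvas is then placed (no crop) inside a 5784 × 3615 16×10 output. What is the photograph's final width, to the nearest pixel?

4519 px

5:4 in 531×354: fills the height, so the photograph is 442.50 × 354.00.
The 3:2 canvas is height-limited in 5784×3615, giving 5422.50 × 3615.00; scale factor 10.2119.
So the photograph's width is 442.50 × 10.2119 ≈ 4518.75.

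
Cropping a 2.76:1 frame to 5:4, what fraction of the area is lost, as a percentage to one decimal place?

The height stays; only width is cut (since 5:4 is narrower than 2.76:1).
Area ratio = (1.250)/(2.760) = 45.29%; the remaining 54.71% is cropped out.

54.7%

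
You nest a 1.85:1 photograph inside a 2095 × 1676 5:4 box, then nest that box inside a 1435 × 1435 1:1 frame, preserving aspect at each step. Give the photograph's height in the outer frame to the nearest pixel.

776 px

1.85:1 in 2095×1676: fills the width, so the photograph is 2095.00 × 1132.43.
Second fit — the 5:4 canvas into 1435×1435 spans the width: 1435.00 × 1148.00 (×0.6850 from 2095×1676).
Applying the same ×0.6850: 1132.43 → 775.68.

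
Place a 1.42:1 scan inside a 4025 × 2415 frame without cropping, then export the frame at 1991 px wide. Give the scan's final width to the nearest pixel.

At 4025×2415 the scan is height-limited, so width = 2415 × 1.420 ≈ 3429.30 px.
The frame scales by 1991/4025 = 0.4947; 3429.30 × 0.4947 ≈ 1696.33 px.

1696 px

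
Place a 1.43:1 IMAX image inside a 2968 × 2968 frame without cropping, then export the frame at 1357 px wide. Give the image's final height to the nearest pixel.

At 2968×2968 the image is width-limited, so height = 2968 / 1.430 ≈ 2075.52 px.
The frame scales by 1357/2968 = 0.4572; 2075.52 × 0.4572 ≈ 948.95 px.

949 px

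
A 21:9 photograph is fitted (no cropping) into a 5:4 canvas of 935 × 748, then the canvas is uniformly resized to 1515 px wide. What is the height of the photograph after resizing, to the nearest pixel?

649 px

At 935×748 the photograph is width-limited, so height = 935 × 9/21 ≈ 400.71 px.
Resizing to 1515 px wide multiplies everything by 1.6203: 400.71 → 649.29 px.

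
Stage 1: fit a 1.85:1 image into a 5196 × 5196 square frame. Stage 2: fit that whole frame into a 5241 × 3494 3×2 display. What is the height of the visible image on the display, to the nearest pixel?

1889 px

Inside the 5196×5196 canvas the image is width-limited at 5196.00 × 2808.65.
The square canvas is height-limited in 5241×3494, giving 3494.00 × 3494.00; scale factor 0.6724.
So the image's height is 2808.65 × 0.6724 ≈ 1888.65.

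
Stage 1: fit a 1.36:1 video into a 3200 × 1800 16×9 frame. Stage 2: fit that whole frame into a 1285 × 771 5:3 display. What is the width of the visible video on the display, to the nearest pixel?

1.36:1 in 3200×1800: fills the height, so the video is 2448.00 × 1800.00.
16×9 in 1285×771: fills the width, so the intermediate becomes 1285.00 × 722.81 — a scale of ×0.4016.
The video scales with it: width 2448.00 × 0.4016 ≈ 983.02.

983 px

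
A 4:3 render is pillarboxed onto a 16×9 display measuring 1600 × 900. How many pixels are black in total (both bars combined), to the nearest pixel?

360000 pixels

Since 1.333 < 1.778, the render is height-limited.
The render is 900 × 4/3 ≈ 1200.0000 px wide.
1600 − 1200.0000 = 400.0000 px of bars.
Across the 900-px span: 400.0000 × 900 ≈ 360000 px.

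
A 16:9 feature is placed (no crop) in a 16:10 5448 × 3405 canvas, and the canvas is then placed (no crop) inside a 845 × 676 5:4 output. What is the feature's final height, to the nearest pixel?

First fit — 16:9 into 5448×3405 spans the width: 5448.00 × 3064.50.
16:10 in 845×676: fills the width, so the intermediate becomes 845.00 × 528.12 — a scale of ×0.1551.
So the feature's height is 3064.50 × 0.1551 ≈ 475.31.

475 px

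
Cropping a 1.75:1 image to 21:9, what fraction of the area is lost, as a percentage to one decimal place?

25.0%

21:9 is wider than 1.75:1, so the crop keeps the full width and trims the height.
Area ratio = (1.750)/(2.333) = 75.00%; the remaining 25.00% is cropped out.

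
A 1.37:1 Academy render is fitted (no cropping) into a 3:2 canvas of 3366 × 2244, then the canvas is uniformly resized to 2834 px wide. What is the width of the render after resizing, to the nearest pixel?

2588 px

In the 3366×2244 frame the render fills the height: width = 2244 × 1.370 ≈ 3074.28 px.
Resizing to 2834 px wide multiplies everything by 0.8419: 3074.28 → 2588.39 px.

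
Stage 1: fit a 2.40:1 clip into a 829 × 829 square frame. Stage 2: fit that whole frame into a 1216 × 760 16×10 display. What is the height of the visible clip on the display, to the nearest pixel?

First fit — 2.40:1 into 829×829 spans the width: 829.00 × 345.42.
square in 1216×760: fills the height, so the intermediate becomes 760.00 × 760.00 — a scale of ×0.9168.
Applying the same ×0.9168: 345.42 → 316.67.

317 px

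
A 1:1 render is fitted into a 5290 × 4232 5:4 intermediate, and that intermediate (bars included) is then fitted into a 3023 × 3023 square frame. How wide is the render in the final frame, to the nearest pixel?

2418 px

First fit — 1:1 into 5290×4232 spans the height: 4232.00 × 4232.00.
5:4 in 3023×3023: fills the width, so the intermediate becomes 3023.00 × 2418.40 — a scale of ×0.5715.
So the render's width is 4232.00 × 0.5715 ≈ 2418.40.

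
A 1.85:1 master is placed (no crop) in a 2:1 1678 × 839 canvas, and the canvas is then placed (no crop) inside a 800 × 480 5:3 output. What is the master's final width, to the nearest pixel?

Inside the 1678×839 canvas the master is height-limited at 1552.15 × 839.00.
Second fit — the 2:1 canvas into 800×480 spans the width: 800.00 × 400.00 (×0.4768 from 1678×839).
So the master's width is 1552.15 × 0.4768 ≈ 740.00.

740 px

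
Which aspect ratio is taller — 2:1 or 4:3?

4:3

2 and 4:3 = 1.333; 2 > 1.333. The smaller width-to-height ratio is the taller frame.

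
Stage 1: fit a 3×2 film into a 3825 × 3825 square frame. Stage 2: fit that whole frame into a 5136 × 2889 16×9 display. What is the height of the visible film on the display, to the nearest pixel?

1926 px

3×2 in 3825×3825: fills the width, so the film is 3825.00 × 2550.00.
Second fit — the square canvas into 5136×2889 spans the height: 2889.00 × 2889.00 (×0.7553 from 3825×3825).
Applying the same ×0.7553: 2550.00 → 1926.00.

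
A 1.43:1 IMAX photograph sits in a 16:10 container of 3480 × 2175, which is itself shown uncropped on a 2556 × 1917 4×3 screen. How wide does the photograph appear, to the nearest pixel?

1.43:1 IMAX in 3480×2175: fills the height, so the photograph is 3110.25 × 2175.00.
The 16:10 canvas is width-limited in 2556×1917, giving 2556.00 × 1597.50; scale factor 0.7345.
Applying the same ×0.7345: 3110.25 → 2284.43.

2284 px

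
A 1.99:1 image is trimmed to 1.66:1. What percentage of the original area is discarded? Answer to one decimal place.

16.6%

The height stays; only width is cut (since 1.66:1 is narrower than 1.99:1).
Fraction kept = (1.660)/(1.990) ≈ 83.42%, so 16.58% is lost.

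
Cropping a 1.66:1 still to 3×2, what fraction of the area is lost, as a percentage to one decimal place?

3×2 is narrower than 1.66:1, so the crop keeps the full height and trims the width.
Area ratio = (1.500)/(1.660) = 90.36%; the remaining 9.64% is cropped out.

9.6%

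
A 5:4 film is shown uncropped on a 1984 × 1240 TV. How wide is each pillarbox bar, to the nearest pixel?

217 px

Since 1.250 < 1.600, the film is height-limited.
That makes the image 1550.00 px wide (1240 × 5/4).
Leftover width: 1984 − 1550.00 = 434.00 px → 217.00 each side.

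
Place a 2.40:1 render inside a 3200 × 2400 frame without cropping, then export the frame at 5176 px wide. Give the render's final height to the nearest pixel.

2157 px

Fitted into 3200×2400, the render spans the width; its height is 3200 / 2.400 ≈ 1333.33 px.
The frame scales by 5176/3200 = 1.6175; 1333.33 × 1.6175 ≈ 2156.67 px.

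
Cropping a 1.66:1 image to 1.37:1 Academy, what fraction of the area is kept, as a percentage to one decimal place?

82.5%

Going from 1.66:1 to 1.37:1 Academy means cutting width while keeping height.
(1.370)/(1.660) ≈ 0.825 of the area survives.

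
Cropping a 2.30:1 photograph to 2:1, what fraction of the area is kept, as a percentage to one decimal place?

The height stays; only width is cut (since 2:1 is narrower than 2.30:1).
Fraction kept = (2.000)/(2.300) ≈ 86.96%.

87.0%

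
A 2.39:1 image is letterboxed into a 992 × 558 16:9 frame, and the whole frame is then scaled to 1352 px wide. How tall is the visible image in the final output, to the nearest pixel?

Fitted into 992×558, the image spans the width; its height is 992 / 2.390 ≈ 415.06 px.
Resizing to 1352 px wide multiplies everything by 1.3629: 415.06 → 565.69 px.

566 px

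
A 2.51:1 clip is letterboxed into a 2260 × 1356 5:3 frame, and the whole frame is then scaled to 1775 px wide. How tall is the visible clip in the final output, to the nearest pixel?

707 px

At 2260×1356 the clip is width-limited, so height = 2260 / 2.510 ≈ 900.40 px.
Scaling 2260 → 1775 is ×0.7854, so the height becomes 900.40 × 0.7854 ≈ 707.17 px.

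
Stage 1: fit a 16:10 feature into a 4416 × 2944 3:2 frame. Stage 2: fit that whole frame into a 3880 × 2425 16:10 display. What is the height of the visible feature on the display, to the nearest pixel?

2273 px

16:10 in 4416×2944: fills the width, so the feature is 4416.00 × 2760.00.
The 3:2 canvas is height-limited in 3880×2425, giving 3637.50 × 2425.00; scale factor 0.8237.
The feature scales with it: height 2760.00 × 0.8237 ≈ 2273.44.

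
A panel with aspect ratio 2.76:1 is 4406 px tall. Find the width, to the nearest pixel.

12161 px

At 2.76:1, 4406 × 2.760 ≈ 12160.56.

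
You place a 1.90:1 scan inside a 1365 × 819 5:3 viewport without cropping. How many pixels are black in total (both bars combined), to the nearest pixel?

Since 1.900 > 1.667, the scan is width-limited.
The scan is 1365 / 1.900 ≈ 718.4211 px tall.
Leftover height: 819 − 718.4211 = 100.5789 px.
Bar area = 100.5789 × 1365 ≈ 137290 px.

137290 pixels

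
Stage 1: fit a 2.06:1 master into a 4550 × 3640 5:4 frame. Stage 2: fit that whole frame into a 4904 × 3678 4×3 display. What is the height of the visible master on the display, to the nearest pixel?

2232 px

Inside the 4550×3640 canvas the master is width-limited at 4550.00 × 2208.74.
Second fit — the 5:4 canvas into 4904×3678 spans the height: 4597.50 × 3678.00 (×1.0104 from 4550×3640).
Applying the same ×1.0104: 2208.74 → 2231.80.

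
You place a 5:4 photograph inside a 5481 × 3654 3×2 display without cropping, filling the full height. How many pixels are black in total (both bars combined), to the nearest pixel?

3337929 pixels

Content width = 3654 × 5/4 ≈ 4567.5000 px.
5481 − 4567.5000 = 913.5000 px of bars.
Bar area = 913.5000 × 3654 ≈ 3337929 px.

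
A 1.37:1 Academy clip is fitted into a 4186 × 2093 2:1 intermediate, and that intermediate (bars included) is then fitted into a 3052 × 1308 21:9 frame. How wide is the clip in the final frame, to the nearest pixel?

First fit — 1.37:1 Academy into 4186×2093 spans the height: 2867.41 × 2093.00.
2:1 in 3052×1308: fills the height, so the intermediate becomes 2616.00 × 1308.00 — a scale of ×0.6249.
Applying the same ×0.6249: 2867.41 → 1791.96.

1792 px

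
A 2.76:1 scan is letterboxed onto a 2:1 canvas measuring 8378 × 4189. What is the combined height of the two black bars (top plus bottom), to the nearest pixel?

Since 2.760 > 2.000, the scan is width-limited.
The scan is 8378 / 2.760 ≈ 3035.51 px tall.
Leftover height: 4189 − 3035.51 = 1153.49 px.

1153 px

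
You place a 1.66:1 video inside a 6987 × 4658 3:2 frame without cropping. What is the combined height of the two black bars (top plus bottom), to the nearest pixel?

449 px

1.66:1 is wider than 3:2, so it spans the full width.
Content height = 6987 / 1.660 ≈ 4209.04 px.
Black = 4658 − 4209.04 = 448.96 px.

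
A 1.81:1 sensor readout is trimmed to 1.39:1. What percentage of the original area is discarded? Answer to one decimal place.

The height stays; only width is cut (since 1.39:1 is narrower than 1.81:1).
(1.390)/(1.810) ≈ 0.768 of the area survives, leaving 23.20% discarded.

23.2%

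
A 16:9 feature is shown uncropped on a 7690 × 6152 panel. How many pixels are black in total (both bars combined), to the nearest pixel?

14044824 pixels

16:9 is wider than 5:4, so it spans the full width.
That makes the image 4325.6250 px tall (7690 × 9/16).
6152 − 4325.6250 = 1826.3750 px of bars.
That's 1826.3750 × 7690 ≈ 14044824 black pixels.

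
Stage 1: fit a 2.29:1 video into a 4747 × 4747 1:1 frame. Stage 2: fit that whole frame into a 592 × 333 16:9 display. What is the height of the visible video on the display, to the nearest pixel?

145 px

Inside the 4747×4747 canvas the video is width-limited at 4747.00 × 2072.93.
Second fit — the 1:1 canvas into 592×333 spans the height: 333.00 × 333.00 (×0.0701 from 4747×4747).
The video scales with it: height 2072.93 × 0.0701 ≈ 145.41.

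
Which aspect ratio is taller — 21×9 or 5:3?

5:3

21×9 = 2.333 and 5:3 = 1.667; 2.333 > 1.667. The smaller width-to-height ratio is the taller frame.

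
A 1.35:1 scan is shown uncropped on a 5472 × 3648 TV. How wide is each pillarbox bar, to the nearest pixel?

274 px

Since 1.350 < 1.500, the scan is height-limited.
The scan is 3648 × 1.350 ≈ 4924.80 px wide.
Leftover width: 5472 − 4924.80 = 547.20 px → 273.60 each side.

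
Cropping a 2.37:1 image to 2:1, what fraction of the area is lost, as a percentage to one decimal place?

15.6%

The height stays; only width is cut (since 2:1 is narrower than 2.37:1).
Area ratio = (2.000)/(2.370) = 84.39%; the remaining 15.61% is cropped out.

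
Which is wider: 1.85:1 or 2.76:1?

1.85 and 2.76; 2.76 > 1.85.

2.76:1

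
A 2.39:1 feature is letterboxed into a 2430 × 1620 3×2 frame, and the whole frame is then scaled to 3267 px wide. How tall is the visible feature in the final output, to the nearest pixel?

1367 px

In the 2430×1620 frame the feature fills the width: height = 2430 / 2.390 ≈ 1016.74 px.
The frame scales by 3267/2430 = 1.3444; 1016.74 × 1.3444 ≈ 1366.95 px.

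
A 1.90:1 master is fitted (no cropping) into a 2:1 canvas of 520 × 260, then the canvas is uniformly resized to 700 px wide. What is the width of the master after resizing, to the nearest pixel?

In the 520×260 frame the master fills the height: width = 260 × 1.900 ≈ 494.00 px.
Scaling 520 → 700 is ×1.3462, so the width becomes 494.00 × 1.3462 ≈ 665.00 px.

665 px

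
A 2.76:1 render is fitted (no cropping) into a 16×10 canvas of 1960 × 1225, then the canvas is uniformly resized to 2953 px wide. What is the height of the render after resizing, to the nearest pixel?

1070 px

At 1960×1225 the render is width-limited, so height = 1960 / 2.760 ≈ 710.14 px.
Scaling 1960 → 2953 is ×1.5066, so the height becomes 710.14 × 1.5066 ≈ 1069.93 px.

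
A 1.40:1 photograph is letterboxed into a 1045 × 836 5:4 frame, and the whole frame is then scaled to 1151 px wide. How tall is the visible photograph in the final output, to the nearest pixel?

At 1045×836 the photograph is width-limited, so height = 1045 / 1.400 ≈ 746.43 px.
Resizing to 1151 px wide multiplies everything by 1.1014: 746.43 → 822.14 px.

822 px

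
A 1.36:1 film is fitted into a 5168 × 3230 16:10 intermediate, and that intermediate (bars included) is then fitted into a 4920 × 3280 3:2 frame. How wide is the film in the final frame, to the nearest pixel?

4182 px

Inside the 5168×3230 canvas the film is height-limited at 4392.80 × 3230.00.
16:10 in 4920×3280: fills the width, so the intermediate becomes 4920.00 × 3075.00 — a scale of ×0.9520.
So the film's width is 4392.80 × 0.9520 ≈ 4182.00.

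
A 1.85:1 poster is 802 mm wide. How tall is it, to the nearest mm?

434 mm

At 1.85:1, 802 / 1.850 ≈ 433.51.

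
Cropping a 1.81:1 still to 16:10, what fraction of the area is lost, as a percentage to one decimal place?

16:10 is narrower than 1.81:1, so the crop keeps the full height and trims the width.
Area ratio = (1.600)/(1.810) = 88.40%; the remaining 11.60% is cropped out.

11.6%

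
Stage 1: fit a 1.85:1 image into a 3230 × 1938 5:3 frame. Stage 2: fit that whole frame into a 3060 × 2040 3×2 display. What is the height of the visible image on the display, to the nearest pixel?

Inside the 3230×1938 canvas the image is width-limited at 3230.00 × 1745.95.
5:3 in 3060×2040: fills the width, so the intermediate becomes 3060.00 × 1836.00 — a scale of ×0.9474.
Applying the same ×0.9474: 1745.95 → 1654.05.

1654 px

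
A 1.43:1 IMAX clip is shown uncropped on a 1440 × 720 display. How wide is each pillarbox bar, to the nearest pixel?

205 px

Since 1.430 < 2.000, the clip is height-limited.
That makes the image 1029.60 px wide (720 × 1.430).
Black = 1440 − 1029.60 = 410.40 px, or 205.20 per bar.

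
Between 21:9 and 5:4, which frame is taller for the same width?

21:9 = 2.333 and 5:4 = 1.25; 2.333 > 1.25. The smaller width-to-height ratio is the taller frame.

5:4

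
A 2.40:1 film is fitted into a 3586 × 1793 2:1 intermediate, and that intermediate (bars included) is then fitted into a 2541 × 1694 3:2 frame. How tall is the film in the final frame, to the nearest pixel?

Inside the 3586×1793 canvas the film is width-limited at 3586.00 × 1494.17.
2:1 in 2541×1694: fills the width, so the intermediate becomes 2541.00 × 1270.50 — a scale of ×0.7086.
The film scales with it: height 1494.17 × 0.7086 ≈ 1058.75.

1059 px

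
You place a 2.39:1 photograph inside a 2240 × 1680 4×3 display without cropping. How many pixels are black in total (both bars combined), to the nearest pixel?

2.39:1 (2.390) > 4×3 (1.333), so the photograph fills the width.
That makes the image 937.2385 px tall (2240 / 2.390).
Leftover height: 1680 − 937.2385 = 742.7615 px.
Across the 2240-px span: 742.7615 × 2240 ≈ 1663786 px.

1663786 pixels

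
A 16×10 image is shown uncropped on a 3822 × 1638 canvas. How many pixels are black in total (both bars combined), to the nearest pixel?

Since 1.600 < 2.333, the image is height-limited.
Content width = 1638 × 16/10 ≈ 2620.8000 px.
Leftover width: 3822 − 2620.8000 = 1201.2000 px.
Across the 1638-px span: 1201.2000 × 1638 ≈ 1967566 px.

1967566 pixels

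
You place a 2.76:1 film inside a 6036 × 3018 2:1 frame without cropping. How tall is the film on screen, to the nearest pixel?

2.76:1 is wider than 2:1, so it spans the full width.
The film is 6036 / 2.760 ≈ 2186.96 px tall.

2187 px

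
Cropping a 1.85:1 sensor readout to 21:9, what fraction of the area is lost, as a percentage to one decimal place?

21:9 is wider than 1.85:1, so the crop keeps the full width and trims the height.
Fraction kept = (1.850)/(2.333) ≈ 79.29%, so 20.71% is lost.

20.7%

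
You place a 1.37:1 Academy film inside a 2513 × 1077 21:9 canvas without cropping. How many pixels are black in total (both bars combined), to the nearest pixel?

1.37:1 Academy is narrower than 21:9, so it spans the full height.
Content width = 1077 × 1.370 ≈ 1475.4900 px.
Leftover width: 2513 − 1475.4900 = 1037.5100 px.
Bar area = 1037.5100 × 1077 ≈ 1117398 px.

1117398 pixels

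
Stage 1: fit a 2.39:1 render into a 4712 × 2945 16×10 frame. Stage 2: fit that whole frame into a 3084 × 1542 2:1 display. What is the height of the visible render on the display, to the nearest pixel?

1032 px

2.39:1 in 4712×2945: fills the width, so the render is 4712.00 × 1971.55.
Second fit — the 16×10 canvas into 3084×1542 spans the height: 2467.20 × 1542.00 (×0.5236 from 4712×2945).
The render scales with it: height 1971.55 × 0.5236 ≈ 1032.30.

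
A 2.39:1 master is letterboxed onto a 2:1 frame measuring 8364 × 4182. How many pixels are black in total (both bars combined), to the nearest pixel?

5707748 pixels

Since 2.390 > 2.000, the master is width-limited.
That makes the image 3499.5816 px tall (8364 / 2.390).
4182 − 3499.5816 = 682.4184 px of bars.
Across the 8364-px span: 682.4184 × 8364 ≈ 5707748 px.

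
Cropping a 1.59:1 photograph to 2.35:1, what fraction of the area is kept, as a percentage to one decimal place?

Going from 1.59:1 to 2.35:1 means cutting height while keeping width.
Fraction kept = (1.590)/(2.350) ≈ 67.66%.

67.7%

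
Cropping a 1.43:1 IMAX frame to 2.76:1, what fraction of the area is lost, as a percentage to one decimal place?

48.2%

2.76:1 is wider than 1.43:1 IMAX, so the crop keeps the full width and trims the height.
(1.430)/(2.760) ≈ 0.518 of the area survives, leaving 48.19% discarded.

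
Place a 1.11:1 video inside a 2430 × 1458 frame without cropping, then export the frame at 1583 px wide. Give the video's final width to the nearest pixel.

1054 px

Fitted into 2430×1458, the video spans the height; its width is 1458 × 1.110 ≈ 1618.38 px.
The frame scales by 1583/2430 = 0.6514; 1618.38 × 0.6514 ≈ 1054.28 px.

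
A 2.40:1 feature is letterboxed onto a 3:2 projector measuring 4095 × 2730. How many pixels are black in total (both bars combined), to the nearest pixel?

Since 2.400 > 1.500, the feature is width-limited.
The feature is 4095 / 2.400 ≈ 1706.2500 px tall.
Leftover height: 2730 − 1706.2500 = 1023.7500 px.
Bar area = 1023.7500 × 4095 ≈ 4192256 px.

4192256 pixels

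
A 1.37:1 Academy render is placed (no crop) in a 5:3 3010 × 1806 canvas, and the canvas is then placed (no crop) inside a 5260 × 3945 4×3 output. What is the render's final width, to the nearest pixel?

1.37:1 Academy in 3010×1806: fills the height, so the render is 2474.22 × 1806.00.
5:3 in 5260×3945: fills the width, so the intermediate becomes 5260.00 × 3156.00 — a scale of ×1.7475.
Applying the same ×1.7475: 2474.22 → 4323.72.

4324 px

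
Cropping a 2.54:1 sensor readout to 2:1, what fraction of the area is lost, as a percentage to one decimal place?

Going from 2.54:1 to 2:1 means cutting width while keeping height.
(2.000)/(2.540) ≈ 0.787 of the area survives, leaving 21.26% discarded.

21.3%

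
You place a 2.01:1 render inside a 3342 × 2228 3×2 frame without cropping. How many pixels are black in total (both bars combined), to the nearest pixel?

1889277 pixels

Since 2.010 > 1.500, the render is width-limited.
The render is 3342 / 2.010 ≈ 1662.6866 px tall.
Leftover height: 2228 − 1662.6866 = 565.3134 px.
That's 565.3134 × 3342 ≈ 1889277 black pixels.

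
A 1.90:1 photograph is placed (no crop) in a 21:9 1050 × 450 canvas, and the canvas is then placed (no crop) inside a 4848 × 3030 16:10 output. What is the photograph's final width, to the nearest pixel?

First fit — 1.90:1 into 1050×450 spans the height: 855.00 × 450.00.
Second fit — the 21:9 canvas into 4848×3030 spans the width: 4848.00 × 2077.71 (×4.6171 from 1050×450).
Applying the same ×4.6171: 855.00 → 3947.66.

3948 px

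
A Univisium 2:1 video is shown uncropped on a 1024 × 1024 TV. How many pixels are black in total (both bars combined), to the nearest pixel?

524288 pixels

Since 2.000 > 1.000, the video is width-limited.
That makes the image 512.0000 px tall (1024 × 1/2).
1024 − 512.0000 = 512.0000 px of bars.
That's 512.0000 × 1024 ≈ 524288 black pixels.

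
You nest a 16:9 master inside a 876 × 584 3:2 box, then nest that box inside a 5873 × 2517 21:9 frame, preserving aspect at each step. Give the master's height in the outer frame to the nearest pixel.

2124 px

16:9 in 876×584: fills the width, so the master is 876.00 × 492.75.
The 3:2 canvas is height-limited in 5873×2517, giving 3775.50 × 2517.00; scale factor 4.3099.
The master scales with it: height 492.75 × 4.3099 ≈ 2123.72.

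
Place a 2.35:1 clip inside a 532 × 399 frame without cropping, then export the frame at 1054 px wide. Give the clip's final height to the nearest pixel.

449 px

At 532×399 the clip is width-limited, so height = 532 / 2.350 ≈ 226.38 px.
Resizing to 1054 px wide multiplies everything by 1.9812: 226.38 → 448.51 px.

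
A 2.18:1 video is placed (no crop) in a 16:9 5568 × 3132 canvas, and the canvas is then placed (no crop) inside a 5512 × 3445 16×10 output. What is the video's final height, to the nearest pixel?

First fit — 2.18:1 into 5568×3132 spans the width: 5568.00 × 2554.13.
16:9 in 5512×3445: fills the width, so the intermediate becomes 5512.00 × 3100.50 — a scale of ×0.9899.
Applying the same ×0.9899: 2554.13 → 2528.44.

2528 px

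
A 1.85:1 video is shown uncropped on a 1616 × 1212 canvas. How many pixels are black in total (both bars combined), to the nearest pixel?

546994 pixels

Since 1.850 > 1.333, the video is width-limited.
The video is 1616 / 1.850 ≈ 873.5135 px tall.
1212 − 873.5135 = 338.4865 px of bars.
That's 338.4865 × 1616 ≈ 546994 black pixels.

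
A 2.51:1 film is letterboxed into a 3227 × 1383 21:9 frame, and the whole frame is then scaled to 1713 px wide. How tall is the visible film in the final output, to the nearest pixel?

682 px

In the 3227×1383 frame the film fills the width: height = 3227 / 2.510 ≈ 1285.66 px.
Resizing to 1713 px wide multiplies everything by 0.5308: 1285.66 → 682.47 px.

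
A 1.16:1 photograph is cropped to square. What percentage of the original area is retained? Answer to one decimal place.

The height stays; only width is cut (since square is narrower than 1.16:1).
(1.000)/(1.160) ≈ 0.862 of the area survives.

86.2%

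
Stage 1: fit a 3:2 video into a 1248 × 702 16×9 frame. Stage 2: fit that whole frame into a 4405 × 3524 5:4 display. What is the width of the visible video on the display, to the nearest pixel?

3:2 in 1248×702: fills the height, so the video is 1053.00 × 702.00.
Second fit — the 16×9 canvas into 4405×3524 spans the width: 4405.00 × 2477.81 (×3.5296 from 1248×702).
The video scales with it: width 1053.00 × 3.5296 ≈ 3716.72.

3717 px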